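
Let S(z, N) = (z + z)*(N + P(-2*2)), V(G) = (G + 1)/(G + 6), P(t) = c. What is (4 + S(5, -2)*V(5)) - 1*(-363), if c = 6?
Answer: 4277/11 ≈ 388.82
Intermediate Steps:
P(t) = 6
V(G) = (1 + G)/(6 + G)
S(z, N) = 2*z*(6 + N) (S(z, N) = (z + z)*(N + 6) = (2*z)*(6 + N) = 2*z*(6 + N))
(4 + S(5, -2)*V(5)) - 1*(-363) = (4 + (2*5*(6 - 2))*((1 + 5)/(6 + 5))) - 1*(-363) = (4 + (2*5*4)*(6/11)) + 363 = (4 + 40*((1/11)*6)) + 363 = (4 + 40*(6/11)) + 363 = (4 + 240/11) + 363 = 284/11 + 363 = 4277/11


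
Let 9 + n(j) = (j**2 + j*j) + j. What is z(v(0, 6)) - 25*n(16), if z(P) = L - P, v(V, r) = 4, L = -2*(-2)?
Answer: -12975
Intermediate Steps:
L = 4
z(P) = 4 - P
n(j) = -9 + j + 2*j**2 (n(j) = -9 + ((j**2 + j*j) + j) = -9 + ((j**2 + j**2) + j) = -9 + (2*j**2 + j) = -9 + (j + 2*j**2) = -9 + j + 2*j**2)
z(v(0, 6)) - 25*n(16) = (4 - 1*4) - 25*(-9 + 16 + 2*16**2) = (4 - 4) - 25*(-9 + 16 + 2*256) = 0 - 25*(-9 + 16 + 512) = 0 - 25*519 = 0 - 12975 = -12975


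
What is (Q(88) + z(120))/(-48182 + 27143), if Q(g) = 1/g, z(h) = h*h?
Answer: -1267201/1851432 ≈ -0.68444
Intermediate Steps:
z(h) = h**2
(Q(88) + z(120))/(-48182 + 27143) = (1/88 + 120**2)/(-48182 + 27143) = (1/88 + 14400)/(-21039) = (1267201/88)*(-1/21039) = -1267201/1851432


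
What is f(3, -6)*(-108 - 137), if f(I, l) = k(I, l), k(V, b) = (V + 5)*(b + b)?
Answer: 23520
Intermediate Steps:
k(V, b) = 2*b*(5 + V) (k(V, b) = (5 + V)*(2*b) = 2*b*(5 + V))
f(I, l) = 2*l*(5 + I)
f(3, -6)*(-108 - 137) = (2*(-6)*(5 + 3))*(-108 - 137) = (2*(-6)*8)*(-245) = -96*(-245) = 23520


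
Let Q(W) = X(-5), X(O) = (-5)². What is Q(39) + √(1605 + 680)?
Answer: 25 + √2285 ≈ 72.802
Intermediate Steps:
X(O) = 25
Q(W) = 25
Q(39) + √(1605 + 680) = 25 + √(1605 + 680) = 25 + √2285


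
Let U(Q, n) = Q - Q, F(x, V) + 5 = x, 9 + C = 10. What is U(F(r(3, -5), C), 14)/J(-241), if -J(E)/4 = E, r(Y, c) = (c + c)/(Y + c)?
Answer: 0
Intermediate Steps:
r(Y, c) = 2*c/(Y + c) (r(Y, c) = (2*c)/(Y + c) = 2*c/(Y + c))
J(E) = -4*E
C = 1 (C = -9 + 10 = 1)
F(x, V) = -5 + x
U(Q, n) = 0
U(F(r(3, -5), C), 14)/J(-241) = 0/((-4*(-241))) = 0/964 = 0*(1/964) = 0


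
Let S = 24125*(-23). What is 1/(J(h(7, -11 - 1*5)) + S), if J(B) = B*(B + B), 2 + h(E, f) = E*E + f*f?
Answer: -1/371257 ≈ -2.6936e-6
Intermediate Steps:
h(E, f) = -2 + E² + f² (h(E, f) = -2 + (E*E + f*f) = -2 + (E² + f²) = -2 + E² + f²)
J(B) = 2*B² (J(B) = B*(2*B) = 2*B²)
S = -554875
1/(J(h(7, -11 - 1*5)) + S) = 1/(2*(-2 + 7² + (-11 - 1*5)²)² - 554875) = 1/(2*(-2 + 49 + (-11 - 5)²)² - 554875) = 1/(2*(-2 + 49 + (-16)²)² - 554875) = 1/(2*(-2 + 49 + 256)² - 554875) = 1/(2*303² - 554875) = 1/(2*91809 - 554875) = 1/(183618 - 554875) = 1/(-371257) = -1/371257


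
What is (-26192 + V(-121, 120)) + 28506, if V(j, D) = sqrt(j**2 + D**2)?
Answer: 2314 + sqrt(29041) ≈ 2484.4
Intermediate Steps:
V(j, D) = sqrt(D**2 + j**2)
(-26192 + V(-121, 120)) + 28506 = (-26192 + sqrt(120**2 + (-121)**2)) + 28506 = (-26192 + sqrt(14400 + 14641)) + 28506 = (-26192 + sqrt(29041)) + 28506 = 2314 + sqrt(29041)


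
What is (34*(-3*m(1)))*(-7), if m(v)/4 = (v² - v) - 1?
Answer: -2856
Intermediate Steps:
m(v) = -4 - 4*v + 4*v² (m(v) = 4*((v² - v) - 1) = 4*(-1 + v² - v) = -4 - 4*v + 4*v²)
(34*(-3*m(1)))*(-7) = (34*(-3*(-4 - 4*1 + 4*1²)))*(-7) = (34*(-3*(-4 - 4 + 4*1)))*(-7) = (34*(-3*(-4 - 4 + 4)))*(-7) = (34*(-3*(-4)))*(-7) = (34*12)*(-7) = 408*(-7) = -2856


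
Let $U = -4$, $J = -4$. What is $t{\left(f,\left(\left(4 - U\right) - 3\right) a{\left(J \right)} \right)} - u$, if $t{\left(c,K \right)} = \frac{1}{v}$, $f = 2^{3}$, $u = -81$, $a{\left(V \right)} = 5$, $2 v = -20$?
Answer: $\frac{809}{10} \approx 80.9$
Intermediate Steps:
$v = -10$ ($v = \frac{1}{2} \left(-20\right) = -10$)
$f = 8$
$t{\left(c,K \right)} = - \frac{1}{10}$ ($t{\left(c,K \right)} = \frac{1}{-10} = - \frac{1}{10}$)
$t{\left(f,\left(\left(4 - U\right) - 3\right) a{\left(J \right)} \right)} - u = - \frac{1}{10} - -81 = - \frac{1}{10} + 81 = \frac{809}{10}$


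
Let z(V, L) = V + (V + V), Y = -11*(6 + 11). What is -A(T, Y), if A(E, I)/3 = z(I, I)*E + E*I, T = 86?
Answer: 192984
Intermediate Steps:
Y = -187 (Y = -11*17 = -187)
z(V, L) = 3*V (z(V, L) = V + 2*V = 3*V)
A(E, I) = 12*E*I (A(E, I) = 3*((3*I)*E + E*I) = 3*(3*E*I + E*I) = 3*(4*E*I) = 12*E*I)
-A(T, Y) = -12*86*(-187) = -1*(-192984) = 192984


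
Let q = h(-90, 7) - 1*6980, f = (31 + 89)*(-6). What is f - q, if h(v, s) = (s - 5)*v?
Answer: 6440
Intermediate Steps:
h(v, s) = v*(-5 + s) (h(v, s) = (-5 + s)*v = v*(-5 + s))
f = -720 (f = 120*(-6) = -720)
q = -7160 (q = -90*(-5 + 7) - 1*6980 = -90*2 - 6980 = -180 - 6980 = -7160)
f - q = -720 - 1*(-7160) = -720 + 7160 = 6440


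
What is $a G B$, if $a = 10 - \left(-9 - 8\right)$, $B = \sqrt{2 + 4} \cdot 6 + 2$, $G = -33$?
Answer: $-1782 - 5346 \sqrt{6} \approx -14877.0$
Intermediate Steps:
$B = 2 + 6 \sqrt{6}$ ($B = \sqrt{6} \cdot 6 + 2 = 6 \sqrt{6} + 2 = 2 + 6 \sqrt{6} \approx 16.697$)
$a = 27$ ($a = 10 - -17 = 10 + 17 = 27$)
$a G B = 27 \left(-33\right) \left(2 + 6 \sqrt{6}\right) = - 891 \left(2 + 6 \sqrt{6}\right) = -1782 - 5346 \sqrt{6}$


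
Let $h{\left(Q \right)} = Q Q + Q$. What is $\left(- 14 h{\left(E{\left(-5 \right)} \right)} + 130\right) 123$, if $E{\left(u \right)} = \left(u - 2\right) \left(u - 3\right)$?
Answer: $-5480634$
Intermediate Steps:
$E{\left(u \right)} = \left(-3 + u\right) \left(-2 + u\right)$ ($E{\left(u \right)} = \left(-2 + u\right) \left(-3 + u\right) = \left(-3 + u\right) \left(-2 + u\right)$)
$h{\left(Q \right)} = Q + Q^{2}$ ($h{\left(Q \right)} = Q^{2} + Q = Q + Q^{2}$)
$\left(- 14 h{\left(E{\left(-5 \right)} \right)} + 130\right) 123 = \left(- 14 \left(6 + \left(-5\right)^{2} - -25\right) \left(1 + \left(6 + \left(-5\right)^{2} - -25\right)\right) + 130\right) 123 = \left(- 14 \left(6 + 25 + 25\right) \left(1 + \left(6 + 25 + 25\right)\right) + 130\right) 123 = \left(- 14 \cdot 56 \left(1 + 56\right) + 130\right) 123 = \left(- 14 \cdot 56 \cdot 57 + 130\right) 123 = \left(\left(-14\right) 3192 + 130\right) 123 = \left(-44688 + 130\right) 123 = \left(-44558\right) 123 = -5480634$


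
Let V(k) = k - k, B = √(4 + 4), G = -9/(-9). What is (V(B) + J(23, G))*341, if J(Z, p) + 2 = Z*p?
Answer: 7161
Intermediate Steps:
G = 1 (G = -9*(-⅑) = 1)
J(Z, p) = -2 + Z*p
B = 2*√2 (B = √8 = 2*√2 ≈ 2.8284)
V(k) = 0
(V(B) + J(23, G))*341 = (0 + (-2 + 23*1))*341 = (0 + (-2 + 23))*341 = (0 + 21)*341 = 21*341 = 7161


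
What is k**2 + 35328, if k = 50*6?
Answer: 125328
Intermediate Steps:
k = 300
k**2 + 35328 = 300**2 + 35328 = 90000 + 35328 = 125328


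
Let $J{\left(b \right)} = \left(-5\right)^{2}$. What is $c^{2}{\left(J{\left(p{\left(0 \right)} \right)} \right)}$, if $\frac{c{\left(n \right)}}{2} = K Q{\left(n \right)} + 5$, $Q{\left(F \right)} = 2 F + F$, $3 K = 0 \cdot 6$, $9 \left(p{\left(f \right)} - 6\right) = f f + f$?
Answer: $100$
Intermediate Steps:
$p{\left(f \right)} = 6 + \frac{f}{9} + \frac{f^{2}}{9}$ ($p{\left(f \right)} = 6 + \frac{f f + f}{9} = 6 + \frac{f^{2} + f}{9} = 6 + \frac{f + f^{2}}{9} = 6 + \left(\frac{f}{9} + \frac{f^{2}}{9}\right) = 6 + \frac{f}{9} + \frac{f^{2}}{9}$)
$K = 0$ ($K = \frac{0 \cdot 6}{3} = \frac{1}{3} \cdot 0 = 0$)
$Q{\left(F \right)} = 3 F$
$J{\left(b \right)} = 25$
$c{\left(n \right)} = 10$ ($c{\left(n \right)} = 2 \left(0 \cdot 3 n + 5\right) = 2 \left(0 + 5\right) = 2 \cdot 5 = 10$)
$c^{2}{\left(J{\left(p{\left(0 \right)} \right)} \right)} = 10^{2} = 100$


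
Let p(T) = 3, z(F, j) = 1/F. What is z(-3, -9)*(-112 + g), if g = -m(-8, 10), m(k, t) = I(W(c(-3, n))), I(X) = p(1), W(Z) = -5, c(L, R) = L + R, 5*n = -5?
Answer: 115/3 ≈ 38.333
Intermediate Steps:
n = -1 (n = (1/5)*(-5) = -1)
I(X) = 3
m(k, t) = 3
g = -3 (g = -1*3 = -3)
z(-3, -9)*(-112 + g) = (-112 - 3)/(-3) = -1/3*(-115) = 115/3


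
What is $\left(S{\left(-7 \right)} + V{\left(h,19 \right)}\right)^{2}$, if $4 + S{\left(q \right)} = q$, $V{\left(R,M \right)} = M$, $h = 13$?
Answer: $64$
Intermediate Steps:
$S{\left(q \right)} = -4 + q$
$\left(S{\left(-7 \right)} + V{\left(h,19 \right)}\right)^{2} = \left(\left(-4 - 7\right) + 19\right)^{2} = \left(-11 + 19\right)^{2} = 8^{2} = 64$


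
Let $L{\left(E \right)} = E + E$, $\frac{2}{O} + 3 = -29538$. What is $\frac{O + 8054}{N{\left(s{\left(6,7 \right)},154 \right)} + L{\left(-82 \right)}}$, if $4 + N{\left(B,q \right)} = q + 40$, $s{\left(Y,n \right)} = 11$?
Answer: $\frac{118961606}{384033} \approx 309.77$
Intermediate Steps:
$O = - \frac{2}{29541}$ ($O = \frac{2}{-3 - 29538} = \frac{2}{-29541} = 2 \left(- \frac{1}{29541}\right) = - \frac{2}{29541} \approx -6.7702 \cdot 10^{-5}$)
$N{\left(B,q \right)} = 36 + q$ ($N{\left(B,q \right)} = -4 + \left(q + 40\right) = -4 + \left(40 + q\right) = 36 + q$)
$L{\left(E \right)} = 2 E$
$\frac{O + 8054}{N{\left(s{\left(6,7 \right)},154 \right)} + L{\left(-82 \right)}} = \frac{- \frac{2}{29541} + 8054}{\left(36 + 154\right) + 2 \left(-82\right)} = \frac{237923212}{29541 \left(190 - 164\right)} = \frac{237923212}{29541 \cdot 26} = \frac{237923212}{29541} \cdot \frac{1}{26} = \frac{118961606}{384033}$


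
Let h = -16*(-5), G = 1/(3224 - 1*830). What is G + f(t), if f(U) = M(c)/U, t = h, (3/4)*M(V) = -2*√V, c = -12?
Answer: 1/2394 - I*√3/15 ≈ 0.00041771 - 0.11547*I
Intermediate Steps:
G = 1/2394 (G = 1/(3224 - 830) = 1/2394 ≈ 0.00041771)
M(V) = -8*√V/3 (M(V) = 4*(-2*√V)/3 = -8*√V/3)
h = 80
t = 80
f(U) = -16*I*√3/(3*U) (f(U) = (-16*I*√3/3)/U = -16*I*√3/(3*U))
G + f(t) = 1/2394 - 16/3*I*√3/80 = 1/2394 - 16/3*I*√3*1/80 = 1/2394 - I*√3/15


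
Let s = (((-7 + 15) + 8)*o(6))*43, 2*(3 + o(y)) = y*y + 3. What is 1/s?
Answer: 1/11352 ≈ 8.8090e-5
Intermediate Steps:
o(y) = -3/2 + y²/2 (o(y) = -3 + (y*y + 3)/2 = -3 + (y² + 3)/2 = -3 + (3 + y²)/2 = -3 + (3/2 + y²/2) = -3/2 + y²/2)
s = 11352 (s = (((-7 + 15) + 8)*(-3/2 + (½)*6²))*43 = ((8 + 8)*(-3/2 + (½)*36))*43 = (16*(-3/2 + 18))*43 = (16*(33/2))*43 = 264*43 = 11352)
1/s = 1/11352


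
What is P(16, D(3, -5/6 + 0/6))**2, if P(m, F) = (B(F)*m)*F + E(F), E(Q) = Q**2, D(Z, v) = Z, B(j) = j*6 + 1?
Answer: 848241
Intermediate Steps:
B(j) = 1 + 6*j (B(j) = 6*j + 1 = 1 + 6*j)
P(m, F) = F**2 + F*m*(1 + 6*F) (P(m, F) = ((1 + 6*F)*m)*F + F**2 = (m*(1 + 6*F))*F + F**2 = F*m*(1 + 6*F) + F**2 = F**2 + F*m*(1 + 6*F))
P(16, D(3, -5/6 + 0/6))**2 = (3*(3 + 16*(1 + 6*3)))**2 = (3*(3 + 16*(1 + 18)))**2 = (3*(3 + 16*19))**2 = (3*(3 + 304))**2 = (3*307)**2 = 921**2 = 848241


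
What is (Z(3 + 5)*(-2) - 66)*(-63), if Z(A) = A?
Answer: 5166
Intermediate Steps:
(Z(3 + 5)*(-2) - 66)*(-63) = ((3 + 5)*(-2) - 66)*(-63) = (8*(-2) - 66)*(-63) = (-16 - 66)*(-63) = -82*(-63) = 5166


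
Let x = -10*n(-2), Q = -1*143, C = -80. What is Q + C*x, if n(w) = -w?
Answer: 1457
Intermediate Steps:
Q = -143
x = -20 (x = -(-10)*(-2) = -10*2 = -20)
Q + C*x = -143 - 80*(-20) = -143 + 1600 = 1457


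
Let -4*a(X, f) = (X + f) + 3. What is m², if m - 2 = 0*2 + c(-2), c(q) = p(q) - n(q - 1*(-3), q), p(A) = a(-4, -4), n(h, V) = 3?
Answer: 1/16 ≈ 0.062500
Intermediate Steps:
a(X, f) = -¾ - X/4 - f/4 (a(X, f) = -((X + f) + 3)/4 = -(3 + X + f)/4 = -¾ - X/4 - f/4)
p(A) = 5/4 (p(A) = -¾ - ¼*(-4) - ¼*(-4) = -¾ + 1 + 1 = 5/4)
c(q) = -7/4 (c(q) = 5/4 - 1*3 = 5/4 - 3 = -7/4)
m = ¼ (m = 2 + (0*2 - 7/4) = 2 + (0 - 7/4) = 2 - 7/4 = ¼ ≈ 0.25000)
m² = (¼)² = 1/16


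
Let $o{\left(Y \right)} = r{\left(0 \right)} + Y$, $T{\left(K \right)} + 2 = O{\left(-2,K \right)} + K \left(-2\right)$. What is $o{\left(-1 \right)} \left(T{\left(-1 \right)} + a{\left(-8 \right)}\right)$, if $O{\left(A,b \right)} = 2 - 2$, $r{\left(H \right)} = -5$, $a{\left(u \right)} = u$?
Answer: $48$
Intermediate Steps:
$O{\left(A,b \right)} = 0$
$T{\left(K \right)} = -2 - 2 K$ ($T{\left(K \right)} = -2 + \left(0 + K \left(-2\right)\right) = -2 + \left(0 - 2 K\right) = -2 - 2 K$)
$o{\left(Y \right)} = -5 + Y$
$o{\left(-1 \right)} \left(T{\left(-1 \right)} + a{\left(-8 \right)}\right) = \left(-5 - 1\right) \left(\left(-2 - -2\right) - 8\right) = - 6 \left(\left(-2 + 2\right) - 8\right) = - 6 \left(0 - 8\right) = \left(-6\right) \left(-8\right) = 48$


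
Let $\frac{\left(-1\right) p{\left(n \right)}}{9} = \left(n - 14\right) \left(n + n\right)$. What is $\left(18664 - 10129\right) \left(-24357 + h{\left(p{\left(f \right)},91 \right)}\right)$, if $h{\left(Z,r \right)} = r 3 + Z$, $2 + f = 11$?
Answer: $-198643590$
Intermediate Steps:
$f = 9$ ($f = -2 + 11 = 9$)
$p{\left(n \right)} = - 18 n \left(-14 + n\right)$ ($p{\left(n \right)} = - 9 \left(n - 14\right) \left(n + n\right) = - 9 \left(-14 + n\right) 2 n = - 9 \cdot 2 n \left(-14 + n\right) = - 18 n \left(-14 + n\right)$)
$h{\left(Z,r \right)} = Z + 3 r$ ($h{\left(Z,r \right)} = 3 r + Z = Z + 3 r$)
$\left(18664 - 10129\right) \left(-24357 + h{\left(p{\left(f \right)},91 \right)}\right) = \left(18664 - 10129\right) \left(-24357 + \left(18 \cdot 9 \left(14 - 9\right) + 3 \cdot 91\right)\right) = 8535 \left(-24357 + \left(18 \cdot 9 \left(14 - 9\right) + 273\right)\right) = 8535 \left(-24357 + \left(18 \cdot 9 \cdot 5 + 273\right)\right) = 8535 \left(-24357 + \left(810 + 273\right)\right) = 8535 \left(-24357 + 1083\right) = 8535 \left(-23274\right) = -198643590$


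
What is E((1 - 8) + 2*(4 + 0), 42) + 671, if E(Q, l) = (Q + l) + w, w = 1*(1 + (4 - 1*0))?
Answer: 719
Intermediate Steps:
w = 5 (w = 1*(1 + (4 + 0)) = 1*(1 + 4) = 1*5 = 5)
E(Q, l) = 5 + Q + l (E(Q, l) = (Q + l) + 5 = 5 + Q + l)
E((1 - 8) + 2*(4 + 0), 42) + 671 = (5 + ((1 - 8) + 2*(4 + 0)) + 42) + 671 = (5 + (-7 + 2*4) + 42) + 671 = (5 + (-7 + 8) + 42) + 671 = (5 + 1 + 42) + 671 = 48 + 671 = 719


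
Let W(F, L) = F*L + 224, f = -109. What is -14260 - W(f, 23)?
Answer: -11977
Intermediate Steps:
W(F, L) = 224 + F*L
-14260 - W(f, 23) = -14260 - (224 - 109*23) = -14260 - (224 - 2507) = -14260 - 1*(-2283) = -14260 + 2283 = -11977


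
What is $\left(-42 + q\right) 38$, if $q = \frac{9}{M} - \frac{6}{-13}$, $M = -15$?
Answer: $- \frac{104082}{65} \approx -1601.3$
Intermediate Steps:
$q = - \frac{9}{65}$ ($q = \frac{9}{-15} - \frac{6}{-13} = 9 \left(- \frac{1}{15}\right) - - \frac{6}{13} = - \frac{3}{5} + \frac{6}{13} = - \frac{9}{65} \approx -0.13846$)
$\left(-42 + q\right) 38 = \left(-42 - \frac{9}{65}\right) 38 = \left(- \frac{2739}{65}\right) 38 = - \frac{104082}{65}$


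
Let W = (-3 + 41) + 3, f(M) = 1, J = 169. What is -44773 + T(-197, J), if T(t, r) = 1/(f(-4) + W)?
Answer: -1880465/42 ≈ -44773.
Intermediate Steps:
W = 41 (W = 38 + 3 = 41)
T(t, r) = 1/42 (T(t, r) = 1/(1 + 41) = 1/42)
-44773 + T(-197, J) = -44773 + 1/42 = -1880465/42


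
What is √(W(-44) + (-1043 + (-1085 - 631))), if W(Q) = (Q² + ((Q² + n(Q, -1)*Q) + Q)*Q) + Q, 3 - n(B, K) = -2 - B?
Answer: I*√159619 ≈ 399.52*I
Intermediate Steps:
n(B, K) = 5 + B (n(B, K) = 3 - (-2 - B) = 3 + (2 + B) = 5 + B)
W(Q) = Q + Q² + Q*(Q + Q² + Q*(5 + Q)) (W(Q) = (Q² + ((Q² + (5 + Q)*Q) + Q)*Q) + Q = (Q² + ((Q² + Q*(5 + Q)) + Q)*Q) + Q = (Q² + (Q + Q² + Q*(5 + Q))*Q) + Q = (Q² + Q*(Q + Q² + Q*(5 + Q))) + Q = Q + Q² + Q*(Q + Q² + Q*(5 + Q)))
√(W(-44) + (-1043 + (-1085 - 631))) = √(-44*(1 + 2*(-44)² + 7*(-44)) + (-1043 + (-1085 - 631))) = √(-44*(1 + 2*1936 - 308) + (-1043 - 1716)) = √(-44*(1 + 3872 - 308) - 2759) = √(-44*3565 - 2759) = √(-156860 - 2759) = √(-159619) = I*√159619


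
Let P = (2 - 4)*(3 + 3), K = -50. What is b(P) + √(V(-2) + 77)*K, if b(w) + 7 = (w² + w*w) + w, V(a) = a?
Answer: 269 - 250*√3 ≈ -164.01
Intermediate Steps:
P = -12 (P = -2*6 = -12)
b(w) = -7 + w + 2*w² (b(w) = -7 + ((w² + w*w) + w) = -7 + ((w² + w²) + w) = -7 + (2*w² + w) = -7 + (w + 2*w²) = -7 + w + 2*w²)
b(P) + √(V(-2) + 77)*K = (-7 - 12 + 2*(-12)²) + √(-2 + 77)*(-50) = (-7 - 12 + 2*144) + √75*(-50) = (-7 - 12 + 288) + (5*√3)*(-50) = 269 - 250*√3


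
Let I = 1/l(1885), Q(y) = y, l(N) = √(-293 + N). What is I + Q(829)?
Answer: 829 + √398/796 ≈ 829.03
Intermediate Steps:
I = √398/796 (I = 1/(√(-293 + 1885)) = 1/(√1592) = 1/(2*√398) = √398/796 ≈ 0.025063)
I + Q(829) = √398/796 + 829 = 829 + √398/796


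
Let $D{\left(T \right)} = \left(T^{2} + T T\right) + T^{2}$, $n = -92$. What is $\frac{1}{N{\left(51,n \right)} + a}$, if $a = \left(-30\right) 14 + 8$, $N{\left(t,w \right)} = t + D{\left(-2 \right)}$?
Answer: $- \frac{1}{349} \approx -0.0028653$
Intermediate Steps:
$D{\left(T \right)} = 3 T^{2}$ ($D{\left(T \right)} = \left(T^{2} + T^{2}\right) + T^{2} = 2 T^{2} + T^{2} = 3 T^{2}$)
$N{\left(t,w \right)} = 12 + t$ ($N{\left(t,w \right)} = t + 3 \left(-2\right)^{2} = t + 3 \cdot 4 = t + 12 = 12 + t$)
$a = -412$ ($a = -420 + 8 = -412$)
$\frac{1}{N{\left(51,n \right)} + a} = \frac{1}{\left(12 + 51\right) - 412} = \frac{1}{63 - 412} = \frac{1}{-349} = - \frac{1}{349}$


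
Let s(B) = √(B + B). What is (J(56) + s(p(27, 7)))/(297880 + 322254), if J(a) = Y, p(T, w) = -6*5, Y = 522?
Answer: 261/310067 + I*√15/310067 ≈ 0.00084175 + 1.2491e-5*I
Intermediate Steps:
p(T, w) = -30
J(a) = 522
s(B) = √2*√B (s(B) = √(2*B) = √2*√B)
(J(56) + s(p(27, 7)))/(297880 + 322254) = (522 + √2*√(-30))/(297880 + 322254) = (522 + √2*(I*√30))/620134 = (522 + 2*I*√15)*(1/620134) = 261/310067 + I*√15/310067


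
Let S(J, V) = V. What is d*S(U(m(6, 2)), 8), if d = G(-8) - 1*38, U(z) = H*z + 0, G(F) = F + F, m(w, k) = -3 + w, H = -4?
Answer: -432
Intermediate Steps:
G(F) = 2*F
U(z) = -4*z (U(z) = -4*z + 0 = -4*z)
d = -54 (d = 2*(-8) - 1*38 = -16 - 38 = -54)
d*S(U(m(6, 2)), 8) = -54*8 = -432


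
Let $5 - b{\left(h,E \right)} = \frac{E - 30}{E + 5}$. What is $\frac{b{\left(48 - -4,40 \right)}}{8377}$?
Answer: $\frac{43}{75393} \approx 0.00057034$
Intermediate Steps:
$b{\left(h,E \right)} = 5 - \frac{-30 + E}{5 + E}$ ($b{\left(h,E \right)} = 5 - \frac{E - 30}{E + 5} = 5 - \frac{-30 + E}{5 + E}$)
$\frac{b{\left(48 - -4,40 \right)}}{8377} = \frac{\frac{1}{5 + 40} \left(55 + 4 \cdot 40\right)}{8377} = \frac{55 + 160}{45} \cdot \frac{1}{8377} = \frac{1}{45} \cdot 215 \cdot \frac{1}{8377} = \frac{43}{9} \cdot \frac{1}{8377} = \frac{43}{75393}$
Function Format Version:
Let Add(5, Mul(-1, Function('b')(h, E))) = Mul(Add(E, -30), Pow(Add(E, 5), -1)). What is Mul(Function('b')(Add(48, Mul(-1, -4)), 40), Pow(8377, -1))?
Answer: Rational(43, 75393) ≈ 0.00057034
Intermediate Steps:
Function('b')(h, E) = Add(5, Mul(-1, Pow(Add(5, E), -1), Add(-30, E))) (Function('b')(h, E) = Add(5, Mul(-1, Mul(Add(E, -30), Pow(Add(E, 5), -1)))) = Add(5, Mul(-1, Mul(Add(-30, E), Pow(Add(5, E), -1)))) = Add(5, Mul(-1, Mul(Pow(Add(5, E), -1), Add(-30, E)))) = Add(5, Mul(-1, Pow(Add(5, E), -1), Add(-30, E))))
Mul(Function('b')(Add(48, Mul(-1, -4)), 40), Pow(8377, -1)) = Mul(Mul(Pow(Add(5, 40), -1), Add(55, Mul(4, 40))), Pow(8377, -1)) = Mul(Mul(Pow(45, -1), Add(55, 160)), Rational(1, 8377)) = Mul(Mul(Rational(1, 45), 215), Rational(1, 8377)) = Mul(Rational(43, 9), Rational(1, 8377)) = Rational(43, 75393)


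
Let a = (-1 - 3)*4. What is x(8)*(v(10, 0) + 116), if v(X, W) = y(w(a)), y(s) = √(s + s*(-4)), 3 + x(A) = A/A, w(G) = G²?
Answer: -232 - 32*I*√3 ≈ -232.0 - 55.426*I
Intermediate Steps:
a = -16 (a = -4*4 = -16)
x(A) = -2 (x(A) = -3 + A/A = -3 + 1 = -2)
y(s) = √3*√(-s) (y(s) = √(s - 4*s) = √(-3*s) = √3*√(-s))
v(X, W) = 16*I*√3 (v(X, W) = √3*√(-1*(-16)²) = √3*√(-1*256) = √3*√(-256) = √3*(16*I) = 16*I*√3)
x(8)*(v(10, 0) + 116) = -2*(16*I*√3 + 116) = -2*(116 + 16*I*√3) = -232 - 32*I*√3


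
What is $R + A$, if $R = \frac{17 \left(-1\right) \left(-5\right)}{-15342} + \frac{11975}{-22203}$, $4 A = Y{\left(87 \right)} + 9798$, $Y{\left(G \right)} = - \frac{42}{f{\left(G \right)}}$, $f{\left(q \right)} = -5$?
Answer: $\frac{1391539262461}{567730710} \approx 2451.1$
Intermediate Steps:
$Y{\left(G \right)} = \frac{42}{5}$ ($Y{\left(G \right)} = - \frac{42}{-5} = \left(-42\right) \left(- \frac{1}{5}\right) = \frac{42}{5}$)
$A = \frac{12258}{5}$ ($A = \frac{\frac{42}{5} + 9798}{4} = \frac{1}{4} \cdot \frac{49032}{5} = \frac{12258}{5} \approx 2451.6$)
$R = - \frac{61869235}{113546142}$ ($R = \left(-17\right) \left(-5\right) \left(- \frac{1}{15342}\right) + 11975 \left(- \frac{1}{22203}\right) = 85 \left(- \frac{1}{15342}\right) - \frac{11975}{22203} = - \frac{85}{15342} - \frac{11975}{22203} = - \frac{61869235}{113546142} \approx -0.54488$)
$R + A = - \frac{61869235}{113546142} + \frac{12258}{5} = \frac{1391539262461}{567730710}$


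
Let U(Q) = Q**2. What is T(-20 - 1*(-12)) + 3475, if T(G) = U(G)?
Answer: 3539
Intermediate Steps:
T(G) = G**2
T(-20 - 1*(-12)) + 3475 = (-20 - 1*(-12))**2 + 3475 = (-20 + 12)**2 + 3475 = (-8)**2 + 3475 = 64 + 3475 = 3539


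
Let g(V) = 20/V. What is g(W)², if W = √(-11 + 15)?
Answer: 100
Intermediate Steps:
W = 2 (W = √4 = 2)
g(W)² = (20/2)² = (20*(½))² = 10² = 100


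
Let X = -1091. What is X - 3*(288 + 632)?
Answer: -3851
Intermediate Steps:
X - 3*(288 + 632) = -1091 - 3*(288 + 632) = -1091 - 3*920 = -1091 - 2760 = -3851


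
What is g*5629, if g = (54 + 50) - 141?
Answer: -208273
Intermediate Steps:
g = -37 (g = 104 - 141 = -37)
g*5629 = -37*5629 = -208273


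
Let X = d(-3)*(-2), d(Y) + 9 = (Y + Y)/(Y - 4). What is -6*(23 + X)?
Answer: -1650/7 ≈ -235.71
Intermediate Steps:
d(Y) = -9 + 2*Y/(-4 + Y) (d(Y) = -9 + (Y + Y)/(Y - 4) = -9 + (2*Y)/(-4 + Y) = -9 + 2*Y/(-4 + Y))
X = 114/7 (X = ((36 - 7*(-3))/(-4 - 3))*(-2) = ((36 + 21)/(-7))*(-2) = -⅐*57*(-2) = -57/7*(-2) = 114/7 ≈ 16.286)
-6*(23 + X) = -6*(23 + 114/7) = -6*275/7 = -1650/7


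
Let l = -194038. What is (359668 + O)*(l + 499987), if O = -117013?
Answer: 74240054595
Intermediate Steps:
(359668 + O)*(l + 499987) = (359668 - 117013)*(-194038 + 499987) = 242655*305949 = 74240054595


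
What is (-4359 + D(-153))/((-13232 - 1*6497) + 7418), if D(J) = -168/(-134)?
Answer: 291969/824837 ≈ 0.35397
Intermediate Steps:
D(J) = 84/67 (D(J) = -168*(-1/134) = 84/67)
(-4359 + D(-153))/((-13232 - 1*6497) + 7418) = (-4359 + 84/67)/((-13232 - 1*6497) + 7418) = -291969/(67*((-13232 - 6497) + 7418)) = -291969/(67*(-19729 + 7418)) = -291969/67/(-12311) = -291969/67*(-1/12311) = 291969/824837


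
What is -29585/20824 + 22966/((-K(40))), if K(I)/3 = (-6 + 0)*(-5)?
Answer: -240453317/937080 ≈ -256.60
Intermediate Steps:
K(I) = 90 (K(I) = 3*((-6 + 0)*(-5)) = 3*(-6*(-5)) = 3*30 = 90)
-29585/20824 + 22966/((-K(40))) = -29585/20824 + 22966/((-1*90)) = -29585*1/20824 + 22966/(-90) = -29585/20824 + 22966*(-1/90) = -29585/20824 - 11483/45 = -240453317/937080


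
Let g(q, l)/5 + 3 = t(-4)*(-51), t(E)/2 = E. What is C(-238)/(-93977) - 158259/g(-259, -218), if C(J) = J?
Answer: -4957408031/63434475 ≈ -78.150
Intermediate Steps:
t(E) = 2*E
g(q, l) = 2025 (g(q, l) = -15 + 5*((2*(-4))*(-51)) = -15 + 5*(-8*(-51)) = -15 + 5*408 = -15 + 2040 = 2025)
C(-238)/(-93977) - 158259/g(-259, -218) = -238/(-93977) - 158259/2025 = -238*(-1/93977) - 158259*1/2025 = 238/93977 - 52753/675 = -4957408031/63434475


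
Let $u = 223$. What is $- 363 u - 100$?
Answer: $-81049$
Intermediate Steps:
$- 363 u - 100 = \left(-363\right) 223 - 100 = -80949 - 100 = -81049$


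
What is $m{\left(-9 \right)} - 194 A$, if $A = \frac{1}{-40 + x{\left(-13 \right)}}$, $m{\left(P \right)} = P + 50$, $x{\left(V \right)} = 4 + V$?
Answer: $\frac{2203}{49} \approx 44.959$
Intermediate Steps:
$m{\left(P \right)} = 50 + P$
$A = - \frac{1}{49}$ ($A = \frac{1}{-40 + \left(4 - 13\right)} = \frac{1}{-40 - 9} = \frac{1}{-49} = - \frac{1}{49} \approx -0.020408$)
$m{\left(-9 \right)} - 194 A = \left(50 - 9\right) - 194 \left(- \frac{1}{49}\right) = 41 - - \frac{194}{49} = 41 + \frac{194}{49} = \frac{2203}{49}$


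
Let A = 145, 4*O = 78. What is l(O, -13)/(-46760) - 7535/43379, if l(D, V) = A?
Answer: -10246473/57954344 ≈ -0.17680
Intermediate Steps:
O = 39/2 (O = (1/4)*78 = 39/2 ≈ 19.500)
l(D, V) = 145
l(O, -13)/(-46760) - 7535/43379 = 145/(-46760) - 7535/43379 = 145*(-1/46760) - 7535*1/43379 = -29/9352 - 7535/43379 = -10246473/57954344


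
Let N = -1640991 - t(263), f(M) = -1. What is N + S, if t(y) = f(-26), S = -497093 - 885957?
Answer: -3024040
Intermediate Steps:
S = -1383050
t(y) = -1
N = -1640990 (N = -1640991 - 1*(-1) = -1640991 + 1 = -1640990)
N + S = -1640990 - 1383050 = -3024040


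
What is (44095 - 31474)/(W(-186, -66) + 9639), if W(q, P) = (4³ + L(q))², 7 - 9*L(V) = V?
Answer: 1022301/1372120 ≈ 0.74505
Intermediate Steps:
L(V) = 7/9 - V/9
W(q, P) = (583/9 - q/9)² (W(q, P) = (4³ + (7/9 - q/9))² = (64 + (7/9 - q/9))² = (583/9 - q/9)²)
(44095 - 31474)/(W(-186, -66) + 9639) = (44095 - 31474)/((-583 - 186)²/81 + 9639) = 12621/((1/81)*(-769)² + 9639) = 12621/((1/81)*591361 + 9639) = 12621/(591361/81 + 9639) = 12621/(1372120/81) = 12621*(81/1372120) = 1022301/1372120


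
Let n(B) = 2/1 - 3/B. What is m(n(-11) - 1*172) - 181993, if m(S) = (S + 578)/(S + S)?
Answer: -679566353/3734 ≈ -1.8199e+5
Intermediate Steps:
n(B) = 2 - 3/B (n(B) = 2*1 - 3/B = 2 - 3/B)
m(S) = (578 + S)/(2*S) (m(S) = (578 + S)/((2*S)) = (578 + S)*(1/(2*S)) = (578 + S)/(2*S))
m(n(-11) - 1*172) - 181993 = (578 + ((2 - 3/(-11)) - 1*172))/(2*((2 - 3/(-11)) - 1*172)) - 181993 = (578 + ((2 - 3*(-1/11)) - 172))/(2*((2 - 3*(-1/11)) - 172)) - 181993 = (578 + ((2 + 3/11) - 172))/(2*((2 + 3/11) - 172)) - 181993 = (578 + (25/11 - 172))/(2*(25/11 - 172)) - 181993 = (578 - 1867/11)/(2*(-1867/11)) - 181993 = (½)*(-11/1867)*(4491/11) - 181993 = -4491/3734 - 181993 = -679566353/3734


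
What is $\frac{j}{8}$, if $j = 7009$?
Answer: $\frac{7009}{8} \approx 876.13$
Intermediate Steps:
$\frac{j}{8} = \frac{7009}{8}$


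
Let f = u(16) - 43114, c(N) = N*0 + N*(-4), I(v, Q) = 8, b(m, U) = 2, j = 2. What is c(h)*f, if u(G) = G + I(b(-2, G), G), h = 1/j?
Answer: 86180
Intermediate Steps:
h = ½ (h = 1/2 = ½ ≈ 0.50000)
u(G) = 8 + G (u(G) = G + 8 = 8 + G)
c(N) = -4*N (c(N) = 0 - 4*N = -4*N)
f = -43090 (f = (8 + 16) - 43114 = 24 - 43114 = -43090)
c(h)*f = -4*½*(-43090) = -2*(-43090) = 86180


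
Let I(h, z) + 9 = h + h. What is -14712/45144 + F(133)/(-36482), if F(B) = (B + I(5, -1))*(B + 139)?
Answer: -2674181/2018313 ≈ -1.3250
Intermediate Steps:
I(h, z) = -9 + 2*h (I(h, z) = -9 + (h + h) = -9 + 2*h)
F(B) = (1 + B)*(139 + B) (F(B) = (B + (-9 + 2*5))*(B + 139) = (B + (-9 + 10))*(139 + B) = (B + 1)*(139 + B) = (1 + B)*(139 + B))
-14712/45144 + F(133)/(-36482) = -14712/45144 + (139 + 133**2 + 140*133)/(-36482) = -14712*1/45144 + (139 + 17689 + 18620)*(-1/36482) = -613/1881 + 36448*(-1/36482) = -613/1881 - 1072/1073 = -2674181/2018313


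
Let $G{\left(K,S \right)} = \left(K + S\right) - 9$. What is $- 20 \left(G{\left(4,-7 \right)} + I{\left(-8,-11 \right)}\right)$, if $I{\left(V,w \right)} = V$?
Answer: $400$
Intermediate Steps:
$G{\left(K,S \right)} = -9 + K + S$
$- 20 \left(G{\left(4,-7 \right)} + I{\left(-8,-11 \right)}\right) = - 20 \left(\left(-9 + 4 - 7\right) - 8\right) = - 20 \left(-12 - 8\right) = \left(-20\right) \left(-20\right) = 400$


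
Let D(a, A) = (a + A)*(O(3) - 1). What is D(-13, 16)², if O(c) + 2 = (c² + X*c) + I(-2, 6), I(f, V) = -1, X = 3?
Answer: 1764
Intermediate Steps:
O(c) = -3 + c² + 3*c (O(c) = -2 + ((c² + 3*c) - 1) = -2 + (-1 + c² + 3*c) = -3 + c² + 3*c)
D(a, A) = 14*A + 14*a (D(a, A) = (a + A)*((-3 + 3² + 3*3) - 1) = (A + a)*((-3 + 9 + 9) - 1) = (A + a)*(15 - 1) = (A + a)*14 = 14*A + 14*a)
D(-13, 16)² = (14*16 + 14*(-13))² = (224 - 182)² = 42² = 1764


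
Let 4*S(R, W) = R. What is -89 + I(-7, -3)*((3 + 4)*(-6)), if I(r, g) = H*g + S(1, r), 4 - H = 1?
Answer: 557/2 ≈ 278.50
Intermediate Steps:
H = 3 (H = 4 - 1*1 = 4 - 1 = 3)
S(R, W) = R/4
I(r, g) = 1/4 + 3*g (I(r, g) = 3*g + (1/4)*1 = 3*g + 1/4 = 1/4 + 3*g)
-89 + I(-7, -3)*((3 + 4)*(-6)) = -89 + (1/4 + 3*(-3))*((3 + 4)*(-6)) = -89 + (1/4 - 9)*(7*(-6)) = -89 - 35/4*(-42) = -89 + 735/2 = 557/2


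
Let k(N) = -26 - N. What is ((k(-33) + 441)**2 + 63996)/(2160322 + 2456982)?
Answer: 66175/1154326 ≈ 0.057328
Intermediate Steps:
((k(-33) + 441)**2 + 63996)/(2160322 + 2456982) = (((-26 - 1*(-33)) + 441)**2 + 63996)/(2160322 + 2456982) = (((-26 + 33) + 441)**2 + 63996)/4617304 = ((7 + 441)**2 + 63996)*(1/4617304) = (448**2 + 63996)*(1/4617304) = (200704 + 63996)*(1/4617304) = 264700*(1/4617304) = 66175/1154326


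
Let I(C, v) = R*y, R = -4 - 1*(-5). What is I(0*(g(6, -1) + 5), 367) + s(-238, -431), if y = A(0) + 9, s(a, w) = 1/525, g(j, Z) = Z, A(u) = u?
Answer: 4726/525 ≈ 9.0019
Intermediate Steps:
R = 1 (R = -4 + 5 = 1)
s(a, w) = 1/525
y = 9 (y = 0 + 9 = 9)
I(C, v) = 9 (I(C, v) = 1*9 = 9)
I(0*(g(6, -1) + 5), 367) + s(-238, -431) = 9 + 1/525 = 4726/525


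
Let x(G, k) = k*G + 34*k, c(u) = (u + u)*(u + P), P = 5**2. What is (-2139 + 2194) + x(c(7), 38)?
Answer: 18371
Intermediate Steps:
P = 25
c(u) = 2*u*(25 + u) (c(u) = (u + u)*(u + 25) = (2*u)*(25 + u) = 2*u*(25 + u))
x(G, k) = 34*k + G*k (x(G, k) = G*k + 34*k = 34*k + G*k)
(-2139 + 2194) + x(c(7), 38) = (-2139 + 2194) + 38*(34 + 2*7*(25 + 7)) = 55 + 38*(34 + 2*7*32) = 55 + 38*(34 + 448) = 55 + 38*482 = 55 + 18316 = 18371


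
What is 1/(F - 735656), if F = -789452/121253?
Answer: -121253/89201286420 ≈ -1.3593e-6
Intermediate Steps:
F = -789452/121253 (F = -789452*1/121253 = -789452/121253 ≈ -6.5108)
1/(F - 735656) = 1/(-789452/121253 - 735656) = 1/(-89201286420/121253) = -121253/89201286420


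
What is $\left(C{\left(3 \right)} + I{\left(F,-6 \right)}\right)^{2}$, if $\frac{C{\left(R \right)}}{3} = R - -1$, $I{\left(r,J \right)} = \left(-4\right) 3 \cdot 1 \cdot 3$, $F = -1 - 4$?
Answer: $576$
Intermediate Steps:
$F = -5$
$I{\left(r,J \right)} = -36$ ($I{\left(r,J \right)} = \left(-12\right) 3 = -36$)
$C{\left(R \right)} = 3 + 3 R$ ($C{\left(R \right)} = 3 \left(R - -1\right) = 3 \left(R + 1\right) = 3 \left(1 + R\right) = 3 + 3 R$)
$\left(C{\left(3 \right)} + I{\left(F,-6 \right)}\right)^{2} = \left(\left(3 + 3 \cdot 3\right) - 36\right)^{2} = \left(\left(3 + 9\right) - 36\right)^{2} = \left(12 - 36\right)^{2} = \left(-24\right)^{2} = 576$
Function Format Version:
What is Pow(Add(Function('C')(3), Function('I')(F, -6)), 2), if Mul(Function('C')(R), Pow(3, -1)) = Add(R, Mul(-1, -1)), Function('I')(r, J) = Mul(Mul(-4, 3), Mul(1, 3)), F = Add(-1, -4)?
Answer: 576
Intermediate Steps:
F = -5
Function('I')(r, J) = -36 (Function('I')(r, J) = Mul(-12, 3) = -36)
Function('C')(R) = Add(3, Mul(3, R)) (Function('C')(R) = Mul(3, Add(R, Mul(-1, -1))) = Mul(3, Add(R, 1)) = Mul(3, Add(1, R)) = Add(3, Mul(3, R)))
Pow(Add(Function('C')(3), Function('I')(F, -6)), 2) = Pow(Add(Add(3, Mul(3, 3)), -36), 2) = Pow(Add(Add(3, 9), -36), 2) = Pow(Add(12, -36), 2) = Pow(-24, 2) = 576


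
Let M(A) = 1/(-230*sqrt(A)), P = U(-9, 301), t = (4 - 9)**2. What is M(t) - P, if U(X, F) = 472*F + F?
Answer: -163728951/1150 ≈ -1.4237e+5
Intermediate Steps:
t = 25 (t = (-5)**2 = 25)
U(X, F) = 473*F
P = 142373 (P = 473*301 = 142373)
M(A) = -1/(230*sqrt(A))
M(t) - P = -1/(230*sqrt(25)) - 1*142373 = -1/230*1/5 - 142373 = -1/1150 - 142373 = -163728951/1150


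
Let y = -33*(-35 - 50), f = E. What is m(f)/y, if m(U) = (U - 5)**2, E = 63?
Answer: 3364/2805 ≈ 1.1993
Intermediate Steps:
f = 63
m(U) = (-5 + U)**2
y = 2805 (y = -33*(-85) = 2805)
m(f)/y = (-5 + 63)**2/2805 = 58**2*(1/2805) = 3364*(1/2805) = 3364/2805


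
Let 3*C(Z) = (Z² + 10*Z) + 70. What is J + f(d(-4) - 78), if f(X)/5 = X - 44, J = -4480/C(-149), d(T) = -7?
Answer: -4472395/6927 ≈ -645.65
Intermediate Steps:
C(Z) = 70/3 + Z²/3 + 10*Z/3 (C(Z) = ((Z² + 10*Z) + 70)/3 = (70 + Z² + 10*Z)/3 = 70/3 + Z²/3 + 10*Z/3)
J = -4480/6927 (J = -4480/(70/3 + (⅓)*(-149)² + (10/3)*(-149)) = -4480/(70/3 + (⅓)*22201 - 1490/3) = -4480/(70/3 + 22201/3 - 1490/3) = -4480/6927 ≈ -0.64674)
f(X) = -220 + 5*X (f(X) = 5*(X - 44) = 5*(-44 + X) = -220 + 5*X)
J + f(d(-4) - 78) = -4480/6927 + (-220 + 5*(-7 - 78)) = -4480/6927 + (-220 + 5*(-85)) = -4480/6927 + (-220 - 425) = -4480/6927 - 645 = -4472395/6927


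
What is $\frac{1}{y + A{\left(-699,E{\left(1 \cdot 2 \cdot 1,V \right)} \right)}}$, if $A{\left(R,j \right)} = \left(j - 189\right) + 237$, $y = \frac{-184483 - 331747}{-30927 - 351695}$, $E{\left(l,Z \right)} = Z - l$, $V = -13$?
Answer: $\frac{10069}{345862} \approx 0.029113$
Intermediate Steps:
$y = \frac{13585}{10069}$ ($y = - \frac{516230}{-382622} = \left(-516230\right) \left(- \frac{1}{382622}\right) = \frac{13585}{10069} \approx 1.3492$)
$A{\left(R,j \right)} = 48 + j$ ($A{\left(R,j \right)} = \left(-189 + j\right) + 237 = 48 + j$)
$\frac{1}{y + A{\left(-699,E{\left(1 \cdot 2 \cdot 1,V \right)} \right)}} = \frac{1}{\frac{13585}{10069} + \left(48 - \left(13 + 1 \cdot 2 \cdot 1\right)\right)} = \frac{1}{\frac{13585}{10069} + \left(48 - \left(13 + 2 \cdot 1\right)\right)} = \frac{1}{\frac{13585}{10069} + \left(48 - 15\right)} = \frac{1}{\frac{13585}{10069} + 33} = \frac{1}{\frac{345862}{10069}} = \frac{10069}{345862}$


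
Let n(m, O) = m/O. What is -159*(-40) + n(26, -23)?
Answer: 146254/23 ≈ 6358.9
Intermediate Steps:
-159*(-40) + n(26, -23) = -159*(-40) + 26/(-23) = 6360 + 26*(-1/23) = 6360 - 26/23 = 146254/23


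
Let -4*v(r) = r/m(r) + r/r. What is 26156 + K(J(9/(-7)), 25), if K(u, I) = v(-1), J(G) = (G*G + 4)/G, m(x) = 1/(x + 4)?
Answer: 52313/2 ≈ 26157.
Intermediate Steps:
m(x) = 1/(4 + x)
v(r) = -¼ - r*(4 + r)/4 (v(r) = -(r/(1/(4 + r)) + r/r)/4 = -(r*(4 + r) + 1)/4 = -(1 + r*(4 + r))/4 = -¼ - r*(4 + r)/4)
J(G) = (4 + G²)/G (J(G) = (G² + 4)/G = (4 + G²)/G)
K(u, I) = ½ (K(u, I) = -¼ - ¼*(-1)*(4 - 1) = -¼ - ¼*(-1)*3 = -¼ + ¾ = ½)
26156 + K(J(9/(-7)), 25) = 26156 + ½ = 52313/2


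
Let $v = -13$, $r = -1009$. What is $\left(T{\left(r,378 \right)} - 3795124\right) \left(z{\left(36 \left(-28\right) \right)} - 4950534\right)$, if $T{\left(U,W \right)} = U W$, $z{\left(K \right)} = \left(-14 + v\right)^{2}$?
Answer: $20672989277430$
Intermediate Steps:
$z{\left(K \right)} = 729$ ($z{\left(K \right)} = \left(-14 - 13\right)^{2} = \left(-27\right)^{2} = 729$)
$\left(T{\left(r,378 \right)} - 3795124\right) \left(z{\left(36 \left(-28\right) \right)} - 4950534\right) = \left(\left(-1009\right) 378 - 3795124\right) \left(729 - 4950534\right) = \left(-381402 - 3795124\right) \left(-4949805\right) = \left(-4176526\right) \left(-4949805\right) = 20672989277430$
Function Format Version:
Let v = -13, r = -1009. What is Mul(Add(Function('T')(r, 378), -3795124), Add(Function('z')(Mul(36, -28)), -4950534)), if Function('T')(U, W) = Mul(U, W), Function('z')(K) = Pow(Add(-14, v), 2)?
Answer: 20672989277430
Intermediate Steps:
Function('z')(K) = 729 (Function('z')(K) = Pow(Add(-14, -13), 2) = Pow(-27, 2) = 729)
Mul(Add(Function('T')(r, 378), -3795124), Add(Function('z')(Mul(36, -28)), -4950534)) = Mul(Add(Mul(-1009, 378), -3795124), Add(729, -4950534)) = Mul(Add(-381402, -3795124), -4949805) = Mul(-4176526, -4949805) = 20672989277430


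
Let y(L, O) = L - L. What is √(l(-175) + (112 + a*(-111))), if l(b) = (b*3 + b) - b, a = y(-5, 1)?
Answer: I*√413 ≈ 20.322*I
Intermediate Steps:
y(L, O) = 0
a = 0
l(b) = 3*b (l(b) = (3*b + b) - b = 4*b - b = 3*b)
√(l(-175) + (112 + a*(-111))) = √(3*(-175) + (112 + 0*(-111))) = √(-525 + (112 + 0)) = √(-525 + 112) = √(-413) = I*√413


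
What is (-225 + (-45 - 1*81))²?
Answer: 123201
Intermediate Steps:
(-225 + (-45 - 1*81))² = (-225 + (-45 - 81))² = (-225 - 126)² = (-351)² = 123201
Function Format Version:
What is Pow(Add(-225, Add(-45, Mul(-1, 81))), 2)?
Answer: 123201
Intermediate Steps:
Pow(Add(-225, Add(-45, Mul(-1, 81))), 2) = Pow(Add(-225, Add(-45, -81)), 2) = Pow(Add(-225, -126), 2) = Pow(-351, 2) = 123201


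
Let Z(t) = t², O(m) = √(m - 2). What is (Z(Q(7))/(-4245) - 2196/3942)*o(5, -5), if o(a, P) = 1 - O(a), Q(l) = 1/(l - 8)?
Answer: -172703/309885 + 172703*√3/309885 ≈ 0.40798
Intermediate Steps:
O(m) = √(-2 + m)
Q(l) = 1/(-8 + l)
o(a, P) = 1 - √(-2 + a)
(Z(Q(7))/(-4245) - 2196/3942)*o(5, -5) = ((1/(-8 + 7))²/(-4245) - 2196/3942)*(1 - √(-2 + 5)) = ((1/(-1))²*(-1/4245) - 2196*1/3942)*(1 - √3) = ((-1)²*(-1/4245) - 122/219)*(1 - √3) = (1*(-1/4245) - 122/219)*(1 - √3) = (-1/4245 - 122/219)*(1 - √3) = -172703*(1 - √3)/309885 = -172703/309885 + 172703*√3/309885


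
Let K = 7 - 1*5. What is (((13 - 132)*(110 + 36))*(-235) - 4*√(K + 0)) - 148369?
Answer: 3934521 - 4*√2 ≈ 3.9345e+6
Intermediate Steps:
K = 2 (K = 7 - 5 = 2)
(((13 - 132)*(110 + 36))*(-235) - 4*√(K + 0)) - 148369 = (((13 - 132)*(110 + 36))*(-235) - 4*√(2 + 0)) - 148369 = (-119*146*(-235) - 4*√2) - 148369 = (-17374*(-235) - 4*√2) - 148369 = (4082890 - 4*√2) - 148369 = 3934521 - 4*√2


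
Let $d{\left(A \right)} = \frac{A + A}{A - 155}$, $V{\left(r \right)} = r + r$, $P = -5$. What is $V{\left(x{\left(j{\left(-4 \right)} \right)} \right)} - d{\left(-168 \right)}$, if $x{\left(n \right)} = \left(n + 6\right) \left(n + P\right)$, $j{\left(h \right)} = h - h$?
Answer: $- \frac{19716}{323} \approx -61.04$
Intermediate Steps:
$j{\left(h \right)} = 0$
$x{\left(n \right)} = \left(-5 + n\right) \left(6 + n\right)$ ($x{\left(n \right)} = \left(n + 6\right) \left(n - 5\right) = \left(6 + n\right) \left(-5 + n\right) = \left(-5 + n\right) \left(6 + n\right)$)
$V{\left(r \right)} = 2 r$
$d{\left(A \right)} = \frac{2 A}{-155 + A}$
$V{\left(x{\left(j{\left(-4 \right)} \right)} \right)} - d{\left(-168 \right)} = 2 \left(-30 + 0 + 0^{2}\right) - 2 \left(-168\right) \frac{1}{-155 - 168} = 2 \left(-30 + 0 + 0\right) - 2 \left(-168\right) \frac{1}{-323} = 2 \left(-30\right) - 2 \left(-168\right) \left(- \frac{1}{323}\right) = -60 - \frac{336}{323} = - \frac{19716}{323}$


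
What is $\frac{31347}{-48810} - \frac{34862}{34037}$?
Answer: $- \frac{922857353}{553781990} \approx -1.6665$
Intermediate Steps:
$\frac{31347}{-48810} - \frac{34862}{34037} = 31347 \left(- \frac{1}{48810}\right) - \frac{34862}{34037} = - \frac{10449}{16270} - \frac{34862}{34037} = - \frac{922857353}{553781990}$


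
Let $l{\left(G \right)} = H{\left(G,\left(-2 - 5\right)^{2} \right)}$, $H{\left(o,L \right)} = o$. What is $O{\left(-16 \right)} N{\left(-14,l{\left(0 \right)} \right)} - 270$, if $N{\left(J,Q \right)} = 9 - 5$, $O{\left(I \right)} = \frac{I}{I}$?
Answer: $-266$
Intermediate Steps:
$O{\left(I \right)} = 1$
$l{\left(G \right)} = G$
$N{\left(J,Q \right)} = 4$
$O{\left(-16 \right)} N{\left(-14,l{\left(0 \right)} \right)} - 270 = 1 \cdot 4 - 270 = 4 - 270 = -266$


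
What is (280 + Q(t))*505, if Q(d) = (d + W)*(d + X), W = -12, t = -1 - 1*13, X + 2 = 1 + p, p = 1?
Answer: 325220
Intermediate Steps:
X = 0 (X = -2 + (1 + 1) = -2 + 2 = 0)
t = -14 (t = -1 - 13 = -14)
Q(d) = d*(-12 + d) (Q(d) = (d - 12)*(d + 0) = (-12 + d)*d = d*(-12 + d))
(280 + Q(t))*505 = (280 - 14*(-12 - 14))*505 = (280 - 14*(-26))*505 = (280 + 364)*505 = 644*505 = 325220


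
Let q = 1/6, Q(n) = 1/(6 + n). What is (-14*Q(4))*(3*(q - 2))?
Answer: 77/10 ≈ 7.7000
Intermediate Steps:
q = ⅙ ≈ 0.16667
(-14*Q(4))*(3*(q - 2)) = (-14/(6 + 4))*(3*(⅙ - 2)) = (-14/10)*(3*(-11/6)) = -14*⅒*(-11/2) = -7/5*(-11/2) = 77/10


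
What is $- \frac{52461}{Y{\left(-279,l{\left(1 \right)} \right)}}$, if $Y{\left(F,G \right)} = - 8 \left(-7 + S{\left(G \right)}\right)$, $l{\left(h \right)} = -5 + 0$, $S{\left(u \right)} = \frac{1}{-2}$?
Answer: $- \frac{17487}{20} \approx -874.35$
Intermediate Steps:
$S{\left(u \right)} = - \frac{1}{2}$
$l{\left(h \right)} = -5$
$Y{\left(F,G \right)} = 60$ ($Y{\left(F,G \right)} = - 8 \left(-7 - \frac{1}{2}\right) = \left(-8\right) \left(- \frac{15}{2}\right) = 60$)
$- \frac{52461}{Y{\left(-279,l{\left(1 \right)} \right)}} = - \frac{52461}{60} = \left(-52461\right) \frac{1}{60} = - \frac{17487}{20}$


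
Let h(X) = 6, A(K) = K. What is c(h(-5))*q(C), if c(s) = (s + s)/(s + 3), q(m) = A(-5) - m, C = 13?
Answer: -24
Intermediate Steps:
q(m) = -5 - m
c(s) = 2*s/(3 + s) (c(s) = (2*s)/(3 + s) = 2*s/(3 + s))
c(h(-5))*q(C) = (2*6/(3 + 6))*(-5 - 1*13) = (2*6/9)*(-5 - 13) = (2*6*(⅑))*(-18) = (4/3)*(-18) = -24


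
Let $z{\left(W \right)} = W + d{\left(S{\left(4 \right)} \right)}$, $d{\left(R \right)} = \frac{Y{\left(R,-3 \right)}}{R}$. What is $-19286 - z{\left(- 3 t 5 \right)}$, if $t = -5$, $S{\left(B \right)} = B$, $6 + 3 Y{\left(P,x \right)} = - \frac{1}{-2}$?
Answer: $- \frac{464653}{24} \approx -19361.0$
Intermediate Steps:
$Y{\left(P,x \right)} = - \frac{11}{6}$ ($Y{\left(P,x \right)} = -2 + \frac{\left(-1\right) \frac{1}{-2}}{3} = -2 + \frac{\left(-1\right) \left(- \frac{1}{2}\right)}{3} = -2 + \frac{1}{3} \cdot \frac{1}{2} = -2 + \frac{1}{6} = - \frac{11}{6}$)
$d{\left(R \right)} = - \frac{11}{6 R}$
$z{\left(W \right)} = - \frac{11}{24} + W$ ($z{\left(W \right)} = W - \frac{11}{6 \cdot 4} = W - \frac{11}{24} = - \frac{11}{24} + W$)
$-19286 - z{\left(- 3 t 5 \right)} = -19286 - \left(- \frac{11}{24} + \left(-3\right) \left(-5\right) 5\right) = -19286 - \left(- \frac{11}{24} + 15 \cdot 5\right) = -19286 - \left(- \frac{11}{24} + 75\right) = -19286 - \frac{1789}{24} = - \frac{464653}{24}$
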